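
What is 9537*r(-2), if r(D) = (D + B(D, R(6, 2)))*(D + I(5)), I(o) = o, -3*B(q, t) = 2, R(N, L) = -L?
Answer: -76296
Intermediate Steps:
B(q, t) = -⅔ (B(q, t) = -⅓*2 = -⅔)
r(D) = (5 + D)*(-⅔ + D) (r(D) = (D - ⅔)*(D + 5) = (-⅔ + D)*(5 + D) = (5 + D)*(-⅔ + D))
9537*r(-2) = 9537*(-10/3 + (-2)² + (13/3)*(-2)) = 9537*(-10/3 + 4 - 26/3) = 9537*(-8) = -76296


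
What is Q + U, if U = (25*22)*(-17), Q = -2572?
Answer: -11922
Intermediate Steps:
U = -9350 (U = 550*(-17) = -9350)
Q + U = -2572 - 9350 = -11922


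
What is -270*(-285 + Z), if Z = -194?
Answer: 129330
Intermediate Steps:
-270*(-285 + Z) = -270*(-285 - 194) = -270*(-479) = 129330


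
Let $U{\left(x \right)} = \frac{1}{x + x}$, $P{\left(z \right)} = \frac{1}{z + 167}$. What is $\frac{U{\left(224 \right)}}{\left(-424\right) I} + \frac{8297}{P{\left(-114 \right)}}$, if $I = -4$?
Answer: $\frac{334118729729}{759808} \approx 4.3974 \cdot 10^{5}$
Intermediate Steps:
$P{\left(z \right)} = \frac{1}{167 + z}$
$U{\left(x \right)} = \frac{1}{2 x}$
$\frac{U{\left(224 \right)}}{\left(-424\right) I} + \frac{8297}{P{\left(-114 \right)}} = \frac{\frac{1}{2} \cdot \frac{1}{224}}{\left(-424\right) \left(-4\right)} + \frac{8297}{\frac{1}{167 - 114}} = \frac{\frac{1}{2} \cdot \frac{1}{224}}{1696} + \frac{8297}{\frac{1}{53}} = \frac{1}{448} \cdot \frac{1}{1696} + 8297 \frac{1}{\frac{1}{53}} = \frac{1}{759808} + 8297 \cdot 53 = \frac{1}{759808} + 439741 = \frac{334118729729}{759808}$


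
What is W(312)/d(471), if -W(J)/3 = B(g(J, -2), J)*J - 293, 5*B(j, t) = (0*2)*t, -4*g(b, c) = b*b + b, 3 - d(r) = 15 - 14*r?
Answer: 293/2194 ≈ 0.13355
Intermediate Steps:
d(r) = -12 + 14*r (d(r) = 3 - (15 - 14*r) = 3 + (-15 + 14*r) = -12 + 14*r)
g(b, c) = -b/4 - b²/4 (g(b, c) = -(b*b + b)/4 = -(b² + b)/4 = -(b + b²)/4 = -b/4 - b²/4)
B(j, t) = 0 (B(j, t) = ((0*2)*t)/5 = (0*t)/5 = (⅕)*0 = 0)
W(J) = 879 (W(J) = -3*(0*J - 293) = -3*(0 - 293) = -3*(-293) = 879)
W(312)/d(471) = 879/(-12 + 14*471) = 879/(-12 + 6594) = 879/6582 = 879*(1/6582) = 293/2194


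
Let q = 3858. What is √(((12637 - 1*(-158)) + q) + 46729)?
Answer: √63382 ≈ 251.76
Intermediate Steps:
√(((12637 - 1*(-158)) + q) + 46729) = √(((12637 - 1*(-158)) + 3858) + 46729) = √(((12637 + 158) + 3858) + 46729) = √((12795 + 3858) + 46729) = √(16653 + 46729) = √63382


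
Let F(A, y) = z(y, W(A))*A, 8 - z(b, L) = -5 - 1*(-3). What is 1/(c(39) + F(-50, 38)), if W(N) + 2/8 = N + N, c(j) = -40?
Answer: -1/540 ≈ -0.0018519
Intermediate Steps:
W(N) = -1/4 + 2*N (W(N) = -1/4 + (N + N) = -1/4 + 2*N)
z(b, L) = 10 (z(b, L) = 8 - (-5 - 1*(-3)) = 8 - (-5 + 3) = 8 - 1*(-2) = 8 + 2 = 10)
F(A, y) = 10*A
1/(c(39) + F(-50, 38)) = 1/(-40 + 10*(-50)) = 1/(-40 - 500) = 1/(-540) = -1/540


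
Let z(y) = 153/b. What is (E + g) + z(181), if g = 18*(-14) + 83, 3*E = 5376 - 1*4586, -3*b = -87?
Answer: 8666/87 ≈ 99.609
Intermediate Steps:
b = 29 (b = -1/3*(-87) = 29)
E = 790/3 (E = (5376 - 1*4586)/3 = (5376 - 4586)/3 = (1/3)*790 = 790/3 ≈ 263.33)
g = -169 (g = -252 + 83 = -169)
z(y) = 153/29
(E + g) + z(181) = (790/3 - 169) + 153/29 = 283/3 + 153/29 = 8666/87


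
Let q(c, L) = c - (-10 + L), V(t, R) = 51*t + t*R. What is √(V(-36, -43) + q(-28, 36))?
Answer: 3*I*√38 ≈ 18.493*I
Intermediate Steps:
V(t, R) = 51*t + R*t
q(c, L) = 10 + c - L (q(c, L) = c + (10 - L) = 10 + c - L)
√(V(-36, -43) + q(-28, 36)) = √(-36*(51 - 43) + (10 - 28 - 1*36)) = √(-36*8 + (10 - 28 - 36)) = √(-288 - 54) = √(-342) = 3*I*√38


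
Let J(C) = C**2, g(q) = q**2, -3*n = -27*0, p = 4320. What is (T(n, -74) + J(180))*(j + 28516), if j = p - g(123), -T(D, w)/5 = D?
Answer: 573706800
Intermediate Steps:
n = 0 (n = -(-9)*0 = -1/3*0 = 0)
T(D, w) = -5*D
j = -10809 (j = 4320 - 1*123**2 = 4320 - 1*15129 = 4320 - 15129 = -10809)
(T(n, -74) + J(180))*(j + 28516) = (-5*0 + 180**2)*(-10809 + 28516) = (0 + 32400)*17707 = 32400*17707 = 573706800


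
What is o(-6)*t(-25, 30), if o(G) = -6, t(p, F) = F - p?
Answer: -330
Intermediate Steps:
o(-6)*t(-25, 30) = -6*(30 - 1*(-25)) = -6*(30 + 25) = -6*55 = -330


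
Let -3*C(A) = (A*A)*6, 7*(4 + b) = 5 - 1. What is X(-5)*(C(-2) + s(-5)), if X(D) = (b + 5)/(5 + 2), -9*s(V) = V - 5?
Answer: -682/441 ≈ -1.5465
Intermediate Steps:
s(V) = 5/9 - V/9 (s(V) = -(V - 5)/9 = -(-5 + V)/9 = 5/9 - V/9)
b = -24/7 (b = -4 + (5 - 1)/7 = -4 + (⅐)*4 = -4 + 4/7 = -24/7 ≈ -3.4286)
C(A) = -2*A² (C(A) = -A*A*6/3 = -A²*6/3 = -2*A²)
X(D) = 11/49 (X(D) = (-24/7 + 5)/(5 + 2) = (11/7)/7 = (11/7)*(⅐) = 11/49)
X(-5)*(C(-2) + s(-5)) = 11*(-2*(-2)² + (5/9 - ⅑*(-5)))/49 = 11*(-2*4 + (5/9 + 5/9))/49 = 11*(-8 + 10/9)/49 = (11/49)*(-62/9) = -682/441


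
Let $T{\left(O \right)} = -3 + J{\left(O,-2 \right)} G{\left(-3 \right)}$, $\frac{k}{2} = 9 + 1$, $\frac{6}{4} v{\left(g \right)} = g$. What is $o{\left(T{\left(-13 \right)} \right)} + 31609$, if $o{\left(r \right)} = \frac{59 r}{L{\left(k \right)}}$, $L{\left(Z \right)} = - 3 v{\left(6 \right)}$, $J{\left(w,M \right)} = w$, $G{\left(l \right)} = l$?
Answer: $31432$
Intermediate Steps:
$v{\left(g \right)} = \frac{2 g}{3}$
$k = 20$ ($k = 2 \left(9 + 1\right) = 2 \cdot 10 = 20$)
$L{\left(Z \right)} = -12$ ($L{\left(Z \right)} = - 3 \cdot \frac{2}{3} \cdot 6 = \left(-3\right) 4 = -12$)
$T{\left(O \right)} = -3 - 3 O$ ($T{\left(O \right)} = -3 + O \left(-3\right) = -3 - 3 O$)
$o{\left(r \right)} = - \frac{59 r}{12}$ ($o{\left(r \right)} = \frac{59 r}{-12} = 59 r \left(- \frac{1}{12}\right) = - \frac{59 r}{12}$)
$o{\left(T{\left(-13 \right)} \right)} + 31609 = - \frac{59 \left(-3 - -39\right)}{12} + 31609 = - \frac{59 \left(-3 + 39\right)}{12} + 31609 = \left(- \frac{59}{12}\right) 36 + 31609 = -177 + 31609 = 31432$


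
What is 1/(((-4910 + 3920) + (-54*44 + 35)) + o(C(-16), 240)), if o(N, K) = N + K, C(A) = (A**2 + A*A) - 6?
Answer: -1/2585 ≈ -0.00038685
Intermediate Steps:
C(A) = -6 + 2*A**2 (C(A) = (A**2 + A**2) - 6 = 2*A**2 - 6 = -6 + 2*A**2)
o(N, K) = K + N
1/(((-4910 + 3920) + (-54*44 + 35)) + o(C(-16), 240)) = 1/(((-4910 + 3920) + (-54*44 + 35)) + (240 + (-6 + 2*(-16)**2))) = 1/((-990 + (-2376 + 35)) + (240 + (-6 + 2*256))) = 1/((-990 - 2341) + (240 + (-6 + 512))) = 1/(-3331 + (240 + 506)) = 1/(-3331 + 746) = 1/(-2585) = -1/2585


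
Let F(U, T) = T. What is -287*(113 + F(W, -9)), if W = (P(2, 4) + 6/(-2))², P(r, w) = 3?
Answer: -29848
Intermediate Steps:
W = 0 (W = (3 + 6/(-2))² = (3 + 6*(-½))² = (3 - 3)² = 0² = 0)
-287*(113 + F(W, -9)) = -287*(113 - 9) = -287*104 = -29848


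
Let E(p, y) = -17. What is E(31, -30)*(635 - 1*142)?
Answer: -8381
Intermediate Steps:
E(31, -30)*(635 - 1*142) = -17*(635 - 1*142) = -17*(635 - 142) = -17*493 = -8381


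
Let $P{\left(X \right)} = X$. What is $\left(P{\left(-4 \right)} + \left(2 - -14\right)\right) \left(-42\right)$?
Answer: $-504$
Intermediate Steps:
$\left(P{\left(-4 \right)} + \left(2 - -14\right)\right) \left(-42\right) = \left(-4 + \left(2 - -14\right)\right) \left(-42\right) = \left(-4 + \left(2 + 14\right)\right) \left(-42\right) = \left(-4 + 16\right) \left(-42\right) = 12 \left(-42\right) = -504$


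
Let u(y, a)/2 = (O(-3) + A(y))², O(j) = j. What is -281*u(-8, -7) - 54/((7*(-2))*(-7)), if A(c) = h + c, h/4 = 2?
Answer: -247869/49 ≈ -5058.5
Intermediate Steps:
h = 8 (h = 4*2 = 8)
A(c) = 8 + c
u(y, a) = 2*(5 + y)² (u(y, a) = 2*(-3 + (8 + y))² = 2*(5 + y)²)
-281*u(-8, -7) - 54/((7*(-2))*(-7)) = -281*2*(5 - 8)² - 54/((7*(-2))*(-7)) = -281*2*(-3)² - 54/((-14*(-7))) = -281*2*9 - 54/98 = -281/(1/18) - 54*1/98 = -281/1/18 - 27/49 = -281*18 - 27/49 = -5058 - 27/49 = -247869/49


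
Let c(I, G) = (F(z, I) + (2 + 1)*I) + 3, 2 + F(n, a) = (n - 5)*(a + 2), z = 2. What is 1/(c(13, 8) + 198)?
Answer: 1/193 ≈ 0.0051813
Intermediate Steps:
F(n, a) = -2 + (-5 + n)*(2 + a) (F(n, a) = -2 + (n - 5)*(a + 2) = -2 + (-5 + n)*(2 + a))
c(I, G) = -5 (c(I, G) = ((-12 - 5*I + 2*2 + I*2) + (2 + 1)*I) + 3 = ((-12 - 5*I + 4 + 2*I) + 3*I) + 3 = ((-8 - 3*I) + 3*I) + 3 = -8 + 3 = -5)
1/(c(13, 8) + 198) = 1/(-5 + 198) = 1/193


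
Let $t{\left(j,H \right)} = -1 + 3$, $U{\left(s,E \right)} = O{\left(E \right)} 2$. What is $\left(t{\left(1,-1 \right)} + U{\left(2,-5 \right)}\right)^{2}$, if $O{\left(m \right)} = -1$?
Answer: $0$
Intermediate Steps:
$U{\left(s,E \right)} = -2$ ($U{\left(s,E \right)} = \left(-1\right) 2 = -2$)
$t{\left(j,H \right)} = 2$
$\left(t{\left(1,-1 \right)} + U{\left(2,-5 \right)}\right)^{2} = \left(2 - 2\right)^{2} = 0^{2} = 0$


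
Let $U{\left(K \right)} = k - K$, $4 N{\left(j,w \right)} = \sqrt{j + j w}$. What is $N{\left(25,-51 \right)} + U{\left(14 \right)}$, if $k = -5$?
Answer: $-19 + \frac{25 i \sqrt{2}}{4} \approx -19.0 + 8.8388 i$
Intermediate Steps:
$N{\left(j,w \right)} = \frac{\sqrt{j + j w}}{4}$
$U{\left(K \right)} = -5 - K$
$N{\left(25,-51 \right)} + U{\left(14 \right)} = \frac{\sqrt{25 \left(1 - 51\right)}}{4} - 19 = \frac{\sqrt{25 \left(-50\right)}}{4} - 19 = \frac{\sqrt{-1250}}{4} - 19 = \frac{25 i \sqrt{2}}{4} - 19 = -19 + \frac{25 i \sqrt{2}}{4}$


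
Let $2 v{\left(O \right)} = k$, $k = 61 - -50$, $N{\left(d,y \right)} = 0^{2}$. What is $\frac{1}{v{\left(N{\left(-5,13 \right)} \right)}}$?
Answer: $\frac{2}{111} \approx 0.018018$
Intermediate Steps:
$N{\left(d,y \right)} = 0$
$k = 111$ ($k = 61 + 50 = 111$)
$v{\left(O \right)} = \frac{111}{2}$ ($v{\left(O \right)} = \frac{1}{2} \cdot 111 = \frac{111}{2}$)
$\frac{1}{v{\left(N{\left(-5,13 \right)} \right)}} = \frac{1}{\frac{111}{2}} = \frac{2}{111}$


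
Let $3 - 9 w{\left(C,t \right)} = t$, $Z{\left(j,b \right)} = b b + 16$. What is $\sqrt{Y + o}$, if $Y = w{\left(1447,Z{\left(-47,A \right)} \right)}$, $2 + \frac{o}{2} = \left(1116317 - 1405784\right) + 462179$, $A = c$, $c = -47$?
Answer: $\frac{13 \sqrt{18382}}{3} \approx 587.51$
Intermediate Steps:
$A = -47$
$Z{\left(j,b \right)} = 16 + b^{2}$ ($Z{\left(j,b \right)} = b^{2} + 16 = 16 + b^{2}$)
$o = 345420$ ($o = -4 + 2 \left(\left(1116317 - 1405784\right) + 462179\right) = -4 + 2 \left(-289467 + 462179\right) = -4 + 2 \cdot 172712 = -4 + 345424 = 345420$)
$w{\left(C,t \right)} = \frac{1}{3} - \frac{t}{9}$
$Y = - \frac{2222}{9}$ ($Y = \frac{1}{3} - \frac{16 + \left(-47\right)^{2}}{9} = \frac{1}{3} - \frac{16 + 2209}{9} = \frac{1}{3} - \frac{2225}{9} = - \frac{2222}{9} \approx -246.89$)
$\sqrt{Y + o} = \sqrt{- \frac{2222}{9} + 345420} = \sqrt{\frac{3106558}{9}} = \frac{13 \sqrt{18382}}{3}$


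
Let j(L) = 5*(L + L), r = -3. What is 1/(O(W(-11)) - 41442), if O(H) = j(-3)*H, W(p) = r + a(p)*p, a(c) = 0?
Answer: -1/41352 ≈ -2.4183e-5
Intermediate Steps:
j(L) = 10*L (j(L) = 5*(2*L) = 10*L)
W(p) = -3 (W(p) = -3 + 0*p = -3 + 0 = -3)
O(H) = -30*H (O(H) = (10*(-3))*H = -30*H)
1/(O(W(-11)) - 41442) = 1/(-30*(-3) - 41442) = 1/(90 - 41442) = 1/(-41352) = -1/41352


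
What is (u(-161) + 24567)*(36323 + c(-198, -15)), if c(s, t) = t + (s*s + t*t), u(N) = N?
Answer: 1848437222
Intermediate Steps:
c(s, t) = t + s² + t² (c(s, t) = t + (s² + t²) = t + s² + t²)
(u(-161) + 24567)*(36323 + c(-198, -15)) = (-161 + 24567)*(36323 + (-15 + (-198)² + (-15)²)) = 24406*(36323 + (-15 + 39204 + 225)) = 24406*(36323 + 39414) = 24406*75737 = 1848437222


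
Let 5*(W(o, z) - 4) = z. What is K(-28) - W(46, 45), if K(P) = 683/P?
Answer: -1047/28 ≈ -37.393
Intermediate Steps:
W(o, z) = 4 + z/5
K(-28) - W(46, 45) = 683/(-28) - (4 + (1/5)*45) = 683*(-1/28) - (4 + 9) = -683/28 - 1*13 = -683/28 - 13 = -1047/28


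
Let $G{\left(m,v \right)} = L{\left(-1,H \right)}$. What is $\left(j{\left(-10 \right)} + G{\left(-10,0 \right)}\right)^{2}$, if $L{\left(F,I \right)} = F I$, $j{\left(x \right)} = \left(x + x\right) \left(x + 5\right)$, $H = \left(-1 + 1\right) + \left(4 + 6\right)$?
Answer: $8100$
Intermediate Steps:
$H = 10$ ($H = 0 + 10 = 10$)
$j{\left(x \right)} = 2 x \left(5 + x\right)$
$G{\left(m,v \right)} = -10$ ($G{\left(m,v \right)} = \left(-1\right) 10 = -10$)
$\left(j{\left(-10 \right)} + G{\left(-10,0 \right)}\right)^{2} = \left(2 \left(-10\right) \left(5 - 10\right) - 10\right)^{2} = \left(2 \left(-10\right) \left(-5\right) - 10\right)^{2} = \left(100 - 10\right)^{2} = 90^{2} = 8100$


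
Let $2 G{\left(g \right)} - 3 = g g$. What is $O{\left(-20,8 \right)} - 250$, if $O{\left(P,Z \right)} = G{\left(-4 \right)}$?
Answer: $- \frac{481}{2} \approx -240.5$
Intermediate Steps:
$G{\left(g \right)} = \frac{3}{2} + \frac{g^{2}}{2}$ ($G{\left(g \right)} = \frac{3}{2} + \frac{g g}{2} = \frac{3}{2} + \frac{g^{2}}{2}$)
$O{\left(P,Z \right)} = \frac{19}{2}$ ($O{\left(P,Z \right)} = \frac{3}{2} + \frac{\left(-4\right)^{2}}{2} = \frac{3}{2} + \frac{1}{2} \cdot 16 = \frac{3}{2} + 8 = \frac{19}{2}$)
$O{\left(-20,8 \right)} - 250 = \frac{19}{2} - 250 = - \frac{481}{2}$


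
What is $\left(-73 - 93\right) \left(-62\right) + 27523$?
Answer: $37815$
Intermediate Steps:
$\left(-73 - 93\right) \left(-62\right) + 27523 = \left(-166\right) \left(-62\right) + 27523 = 10292 + 27523 = 37815$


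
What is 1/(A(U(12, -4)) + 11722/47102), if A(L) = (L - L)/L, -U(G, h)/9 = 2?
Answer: 23551/5861 ≈ 4.0183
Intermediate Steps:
U(G, h) = -18 (U(G, h) = -9*2 = -18)
A(L) = 0 (A(L) = 0/L = 0)
1/(A(U(12, -4)) + 11722/47102) = 1/(0 + 11722/47102) = 1/(0 + 11722*(1/47102)) = 1/(0 + 5861/23551) = 1/(5861/23551) = 23551/5861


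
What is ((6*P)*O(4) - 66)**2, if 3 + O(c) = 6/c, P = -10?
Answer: 576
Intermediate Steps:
O(c) = -3 + 6/c
((6*P)*O(4) - 66)**2 = ((6*(-10))*(-3 + 6/4) - 66)**2 = (-60*(-3 + 6*(1/4)) - 66)**2 = (-60*(-3 + 3/2) - 66)**2 = (-60*(-3/2) - 66)**2 = (90 - 66)**2 = 24**2 = 576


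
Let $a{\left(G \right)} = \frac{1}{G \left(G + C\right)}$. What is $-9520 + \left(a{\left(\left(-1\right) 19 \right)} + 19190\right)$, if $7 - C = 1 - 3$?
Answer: $\frac{1837301}{190} \approx 9670.0$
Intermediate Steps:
$C = 9$ ($C = 7 - \left(1 - 3\right) = 7 - -2 = 7 + 2 = 9$)
$a{\left(G \right)} = \frac{1}{G \left(9 + G\right)}$ ($a{\left(G \right)} = \frac{1}{G \left(G + 9\right)} = \frac{1}{G \left(9 + G\right)}$)
$-9520 + \left(a{\left(\left(-1\right) 19 \right)} + 19190\right) = -9520 + \left(\frac{1}{\left(-1\right) 19 \left(9 - 19\right)} + 19190\right) = -9520 + \left(\frac{1}{\left(-19\right) \left(9 - 19\right)} + 19190\right) = -9520 + \left(- \frac{1}{19 \left(-10\right)} + 19190\right) = -9520 + \left(\left(- \frac{1}{19}\right) \left(- \frac{1}{10}\right) + 19190\right) = -9520 + \left(\frac{1}{190} + 19190\right) = -9520 + \frac{3646101}{190} = \frac{1837301}{190}$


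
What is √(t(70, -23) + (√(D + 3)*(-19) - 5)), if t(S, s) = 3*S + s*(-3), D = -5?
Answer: √(274 - 19*I*√2) ≈ 16.573 - 0.81067*I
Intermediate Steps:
t(S, s) = -3*s + 3*S (t(S, s) = 3*S - 3*s = -3*s + 3*S)
√(t(70, -23) + (√(D + 3)*(-19) - 5)) = √((-3*(-23) + 3*70) + (√(-5 + 3)*(-19) - 5)) = √((69 + 210) + (√(-2)*(-19) - 5)) = √(279 + ((I*√2)*(-19) - 5)) = √(279 + (-19*I*√2 - 5)) = √(279 + (-5 - 19*I*√2)) = √(274 - 19*I*√2)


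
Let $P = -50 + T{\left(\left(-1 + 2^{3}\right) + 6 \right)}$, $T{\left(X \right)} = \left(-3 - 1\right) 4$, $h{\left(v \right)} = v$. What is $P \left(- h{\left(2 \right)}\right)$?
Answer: $132$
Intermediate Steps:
$T{\left(X \right)} = -16$ ($T{\left(X \right)} = \left(-4\right) 4 = -16$)
$P = -66$ ($P = -50 - 16 = -66$)
$P \left(- h{\left(2 \right)}\right) = - 66 \left(\left(-1\right) 2\right) = \left(-66\right) \left(-2\right) = 132$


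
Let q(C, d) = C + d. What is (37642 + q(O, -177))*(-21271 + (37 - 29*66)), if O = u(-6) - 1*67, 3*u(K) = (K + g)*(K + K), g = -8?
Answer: -866985192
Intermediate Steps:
u(K) = 2*K*(-8 + K)/3 (u(K) = ((K - 8)*(K + K))/3 = ((-8 + K)*(2*K))/3 = (2*K*(-8 + K))/3 = 2*K*(-8 + K)/3)
O = -11 (O = (⅔)*(-6)*(-8 - 6) - 1*67 = (⅔)*(-6)*(-14) - 67 = 56 - 67 = -11)
(37642 + q(O, -177))*(-21271 + (37 - 29*66)) = (37642 + (-11 - 177))*(-21271 + (37 - 29*66)) = (37642 - 188)*(-21271 + (37 - 1914)) = 37454*(-21271 - 1877) = 37454*(-23148) = -866985192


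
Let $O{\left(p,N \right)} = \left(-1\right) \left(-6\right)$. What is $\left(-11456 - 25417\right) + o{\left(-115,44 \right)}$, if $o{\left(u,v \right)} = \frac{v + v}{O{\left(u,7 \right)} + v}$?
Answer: $- \frac{921781}{25} \approx -36871.0$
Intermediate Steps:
$O{\left(p,N \right)} = 6$
$o{\left(u,v \right)} = \frac{2 v}{6 + v}$ ($o{\left(u,v \right)} = \frac{v + v}{6 + v} = \frac{2 v}{6 + v}$)
$\left(-11456 - 25417\right) + o{\left(-115,44 \right)} = \left(-11456 - 25417\right) + 2 \cdot 44 \frac{1}{6 + 44} = -36873 + 2 \cdot 44 \cdot \frac{1}{50} = -36873 + \frac{44}{25} = - \frac{921781}{25}$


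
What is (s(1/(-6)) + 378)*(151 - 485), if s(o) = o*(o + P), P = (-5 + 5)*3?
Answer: -2272703/18 ≈ -1.2626e+5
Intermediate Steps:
P = 0 (P = 0*3 = 0)
s(o) = o² (s(o) = o*(o + 0) = o*o = o²)
(s(1/(-6)) + 378)*(151 - 485) = ((1/(-6))² + 378)*(151 - 485) = ((-⅙)² + 378)*(-334) = (1/36 + 378)*(-334) = (13609/36)*(-334) = -2272703/18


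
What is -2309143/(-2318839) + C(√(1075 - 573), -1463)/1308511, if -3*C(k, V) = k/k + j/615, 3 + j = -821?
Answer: 293407366804844/294639347102895 ≈ 0.99582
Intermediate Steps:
j = -824 (j = -3 - 821 = -824)
C(k, V) = 209/1845 (C(k, V) = -(k/k - 824/615)/3 = -(1 - 824*1/615)/3 = -(1 - 824/615)/3 = -⅓*(-209/615) = 209/1845)
-2309143/(-2318839) + C(√(1075 - 573), -1463)/1308511 = -2309143/(-2318839) + (209/1845)/1308511 = -2309143*(-1/2318839) + (209/1845)*(1/1308511) = 2309143/2318839 + 11/127063305 = 293407366804844/294639347102895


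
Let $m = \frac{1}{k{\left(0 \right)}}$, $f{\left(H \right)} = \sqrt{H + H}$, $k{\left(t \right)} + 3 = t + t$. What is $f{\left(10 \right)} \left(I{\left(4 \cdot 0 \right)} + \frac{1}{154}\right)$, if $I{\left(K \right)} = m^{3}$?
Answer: $- \frac{127 \sqrt{5}}{2079} \approx -0.13659$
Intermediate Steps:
$k{\left(t \right)} = -3 + 2 t$ ($k{\left(t \right)} = -3 + \left(t + t\right) = -3 + 2 t$)
$f{\left(H \right)} = \sqrt{2} \sqrt{H}$ ($f{\left(H \right)} = \sqrt{2 H} = \sqrt{2} \sqrt{H}$)
$m = - \frac{1}{3}$ ($m = \frac{1}{-3 + 2 \cdot 0} = \frac{1}{-3 + 0} = \frac{1}{-3} = - \frac{1}{3} \approx -0.33333$)
$I{\left(K \right)} = - \frac{1}{27}$ ($I{\left(K \right)} = \left(- \frac{1}{3}\right)^{3} = - \frac{1}{27}$)
$f{\left(10 \right)} \left(I{\left(4 \cdot 0 \right)} + \frac{1}{154}\right) = \sqrt{2} \sqrt{10} \left(- \frac{1}{27} + \frac{1}{154}\right) = 2 \sqrt{5} \left(- \frac{1}{27} + \frac{1}{154}\right) = 2 \sqrt{5} \left(- \frac{127}{4158}\right) = - \frac{127 \sqrt{5}}{2079}$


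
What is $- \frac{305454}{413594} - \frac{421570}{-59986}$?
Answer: $\frac{39008964734}{6202462421} \approx 6.2893$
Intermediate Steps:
$- \frac{305454}{413594} - \frac{421570}{-59986} = \left(-305454\right) \frac{1}{413594} - - \frac{210785}{29993} = - \frac{152727}{206797} + \frac{210785}{29993} = \frac{39008964734}{6202462421}$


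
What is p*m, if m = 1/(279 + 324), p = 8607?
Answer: 2869/201 ≈ 14.274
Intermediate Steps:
m = 1/603 ≈ 0.0016584
p*m = 8607*(1/603) = 2869/201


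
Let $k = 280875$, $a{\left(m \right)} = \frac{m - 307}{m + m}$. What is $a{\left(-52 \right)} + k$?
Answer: $\frac{29211359}{104} \approx 2.8088 \cdot 10^{5}$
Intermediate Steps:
$a{\left(m \right)} = \frac{-307 + m}{2 m}$
$a{\left(-52 \right)} + k = \frac{-307 - 52}{2 \left(-52\right)} + 280875 = \frac{1}{2} \left(- \frac{1}{52}\right) \left(-359\right) + 280875 = \frac{359}{104} + 280875 = \frac{29211359}{104}$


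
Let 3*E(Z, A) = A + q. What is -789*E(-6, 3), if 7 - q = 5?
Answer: -1315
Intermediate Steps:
q = 2 (q = 7 - 1*5 = 7 - 5 = 2)
E(Z, A) = ⅔ + A/3 (E(Z, A) = (A + 2)/3 = (2 + A)/3 = ⅔ + A/3)
-789*E(-6, 3) = -789*(⅔ + (⅓)*3) = -789*(⅔ + 1) = -789*5/3 = -1315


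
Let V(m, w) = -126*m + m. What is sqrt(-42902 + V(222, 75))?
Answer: 2*I*sqrt(17663) ≈ 265.8*I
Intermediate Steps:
V(m, w) = -125*m
sqrt(-42902 + V(222, 75)) = sqrt(-42902 - 125*222) = sqrt(-42902 - 27750) = sqrt(-70652) = 2*I*sqrt(17663)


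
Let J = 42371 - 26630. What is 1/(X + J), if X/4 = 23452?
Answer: 1/109549 ≈ 9.1283e-6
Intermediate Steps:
J = 15741
X = 93808 (X = 4*23452 = 93808)
1/(X + J) = 1/(93808 + 15741) = 1/109549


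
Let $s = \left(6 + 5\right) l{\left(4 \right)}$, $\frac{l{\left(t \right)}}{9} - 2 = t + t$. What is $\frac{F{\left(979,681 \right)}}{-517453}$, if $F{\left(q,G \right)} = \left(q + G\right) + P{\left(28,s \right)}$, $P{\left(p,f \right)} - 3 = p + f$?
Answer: $- \frac{2681}{517453} \approx -0.0051811$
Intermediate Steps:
$l{\left(t \right)} = 18 + 18 t$ ($l{\left(t \right)} = 18 + 9 \left(t + t\right) = 18 + 9 \cdot 2 t = 18 + 18 t$)
$s = 990$ ($s = \left(6 + 5\right) \left(18 + 18 \cdot 4\right) = 11 \left(18 + 72\right) = 11 \cdot 90 = 990$)
$P{\left(p,f \right)} = 3 + f + p$ ($P{\left(p,f \right)} = 3 + \left(p + f\right) = 3 + \left(f + p\right) = 3 + f + p$)
$F{\left(q,G \right)} = 1021 + G + q$ ($F{\left(q,G \right)} = \left(q + G\right) + \left(3 + 990 + 28\right) = \left(G + q\right) + 1021 = 1021 + G + q$)
$\frac{F{\left(979,681 \right)}}{-517453} = \frac{1021 + 681 + 979}{-517453} = 2681 \left(- \frac{1}{517453}\right) = - \frac{2681}{517453}$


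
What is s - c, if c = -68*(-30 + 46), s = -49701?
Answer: -48613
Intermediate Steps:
c = -1088 (c = -68*16 = -1088)
s - c = -49701 - 1*(-1088) = -49701 + 1088 = -48613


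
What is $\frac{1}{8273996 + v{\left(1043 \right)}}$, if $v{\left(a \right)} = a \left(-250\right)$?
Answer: $\frac{1}{8013246} \approx 1.2479 \cdot 10^{-7}$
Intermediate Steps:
$v{\left(a \right)} = - 250 a$
$\frac{1}{8273996 + v{\left(1043 \right)}} = \frac{1}{8273996 - 260750} = \frac{1}{8013246}$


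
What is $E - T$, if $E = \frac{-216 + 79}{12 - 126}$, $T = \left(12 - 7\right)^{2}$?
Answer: $- \frac{2713}{114} \approx -23.798$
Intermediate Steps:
$T = 25$ ($T = 5^{2} = 25$)
$E = \frac{137}{114}$ ($E = - \frac{137}{-114} = \left(-137\right) \left(- \frac{1}{114}\right) = \frac{137}{114} \approx 1.2018$)
$E - T = \frac{137}{114} - 25 = - \frac{2713}{114}$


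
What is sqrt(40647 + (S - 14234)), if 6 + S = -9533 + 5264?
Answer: sqrt(22138) ≈ 148.79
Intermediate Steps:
S = -4275 (S = -6 + (-9533 + 5264) = -6 - 4269 = -4275)
sqrt(40647 + (S - 14234)) = sqrt(40647 + (-4275 - 14234)) = sqrt(40647 - 18509) = sqrt(22138)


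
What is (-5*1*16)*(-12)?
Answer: 960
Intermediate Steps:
(-5*1*16)*(-12) = -5*16*(-12) = -80*(-12) = 960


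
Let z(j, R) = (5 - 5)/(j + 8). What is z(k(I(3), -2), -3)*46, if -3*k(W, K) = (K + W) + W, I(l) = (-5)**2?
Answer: 0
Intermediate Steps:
I(l) = 25
k(W, K) = -2*W/3 - K/3 (k(W, K) = -((K + W) + W)/3 = -(K + 2*W)/3 = -2*W/3 - K/3)
z(j, R) = 0 (z(j, R) = 0/(8 + j) = 0)
z(k(I(3), -2), -3)*46 = 0*46 = 0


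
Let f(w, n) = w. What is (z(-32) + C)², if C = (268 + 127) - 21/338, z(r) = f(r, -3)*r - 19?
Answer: 223898366041/114244 ≈ 1.9598e+6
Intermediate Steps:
z(r) = -19 + r² (z(r) = r*r - 19 = r² - 19 = -19 + r²)
C = 133489/338 (C = 395 - 21*1/338 = 395 - 21/338 = 133489/338 ≈ 394.94)
(z(-32) + C)² = ((-19 + (-32)²) + 133489/338)² = ((-19 + 1024) + 133489/338)² = (1005 + 133489/338)² = (473179/338)² = 223898366041/114244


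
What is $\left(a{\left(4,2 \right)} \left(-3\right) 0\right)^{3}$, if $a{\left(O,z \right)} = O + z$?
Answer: $0$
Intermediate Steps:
$\left(a{\left(4,2 \right)} \left(-3\right) 0\right)^{3} = \left(\left(4 + 2\right) \left(-3\right) 0\right)^{3} = \left(6 \left(-3\right) 0\right)^{3} = \left(\left(-18\right) 0\right)^{3} = 0^{3} = 0$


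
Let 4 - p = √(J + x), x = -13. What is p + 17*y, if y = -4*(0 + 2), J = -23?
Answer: -132 - 6*I ≈ -132.0 - 6.0*I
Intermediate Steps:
p = 4 - 6*I (p = 4 - √(-23 - 13) = 4 - √(-36) = 4 - 6*I ≈ 4.0 - 6.0*I)
y = -8 (y = -4*2 = -8)
p + 17*y = (4 - 6*I) + 17*(-8) = (4 - 6*I) - 136 = -132 - 6*I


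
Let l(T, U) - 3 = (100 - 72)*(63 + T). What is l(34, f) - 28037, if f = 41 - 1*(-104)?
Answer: -25318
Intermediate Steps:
f = 145 (f = 41 + 104 = 145)
l(T, U) = 1767 + 28*T (l(T, U) = 3 + (100 - 72)*(63 + T) = 3 + 28*(63 + T) = 3 + (1764 + 28*T) = 1767 + 28*T)
l(34, f) - 28037 = (1767 + 28*34) - 28037 = (1767 + 952) - 28037 = 2719 - 28037 = -25318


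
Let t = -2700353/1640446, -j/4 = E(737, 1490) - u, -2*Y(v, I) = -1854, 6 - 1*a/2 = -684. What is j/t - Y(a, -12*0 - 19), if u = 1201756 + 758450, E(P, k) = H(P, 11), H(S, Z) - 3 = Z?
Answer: -12864859729759/2700353 ≈ -4.7641e+6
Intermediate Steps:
a = 1380 (a = 12 - 2*(-684) = 12 + 1368 = 1380)
H(S, Z) = 3 + Z
E(P, k) = 14 (E(P, k) = 3 + 11 = 14)
u = 1960206
Y(v, I) = 927 (Y(v, I) = -½*(-1854) = 927)
j = 7840768 (j = -4*(14 - 1*1960206) = -4*(14 - 1960206) = -4*(-1960192) = 7840768)
t = -2700353/1640446 (t = -2700353*1/1640446 = -2700353/1640446 ≈ -1.6461)
j/t - Y(a, -12*0 - 19) = 7840768/(-2700353/1640446) - 1*927 = 7840768*(-1640446/2700353) - 927 = -12862356502528/2700353 - 927 = -12864859729759/2700353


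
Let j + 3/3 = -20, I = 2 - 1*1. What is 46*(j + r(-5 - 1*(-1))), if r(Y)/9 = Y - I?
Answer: -3036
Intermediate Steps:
I = 1 (I = 2 - 1 = 1)
j = -21 (j = -1 - 20 = -21)
r(Y) = -9 + 9*Y (r(Y) = 9*(Y - 1*1) = 9*(Y - 1) = 9*(-1 + Y) = -9 + 9*Y)
46*(j + r(-5 - 1*(-1))) = 46*(-21 + (-9 + 9*(-5 - 1*(-1)))) = 46*(-21 + (-9 + 9*(-5 + 1))) = 46*(-21 + (-9 + 9*(-4))) = 46*(-21 + (-9 - 36)) = 46*(-21 - 45) = 46*(-66) = -3036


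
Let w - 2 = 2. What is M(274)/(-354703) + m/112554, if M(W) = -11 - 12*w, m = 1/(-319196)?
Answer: 2119680053753/12743338981704552 ≈ 0.00016634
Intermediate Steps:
m = -1/319196 ≈ -3.1329e-6
w = 4 (w = 2 + 2 = 4)
M(W) = -59 (M(W) = -11 - 12*4 = -11 - 48 = -59)
M(274)/(-354703) + m/112554 = -59/(-354703) - 1/319196/112554 = -59*(-1/354703) - 1/319196*1/112554 = 59/354703 - 1/35926786584 = 2119680053753/12743338981704552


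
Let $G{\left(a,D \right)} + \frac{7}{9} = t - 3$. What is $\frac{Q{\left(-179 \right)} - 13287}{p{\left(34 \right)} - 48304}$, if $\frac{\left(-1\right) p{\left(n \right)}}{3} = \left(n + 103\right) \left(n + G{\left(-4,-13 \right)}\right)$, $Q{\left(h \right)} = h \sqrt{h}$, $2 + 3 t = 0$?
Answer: $\frac{39861}{181354} + \frac{537 i \sqrt{179}}{181354} \approx 0.2198 + 0.039616 i$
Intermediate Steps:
$t = - \frac{2}{3}$ ($t = - \frac{2}{3} + \frac{1}{3} \cdot 0 = - \frac{2}{3} + 0 = - \frac{2}{3} \approx -0.66667$)
$Q{\left(h \right)} = h^{\frac{3}{2}}$
$G{\left(a,D \right)} = - \frac{40}{9}$ ($G{\left(a,D \right)} = - \frac{7}{9} - \frac{11}{3} = - \frac{40}{9}$)
$p{\left(n \right)} = - 3 \left(103 + n\right) \left(- \frac{40}{9} + n\right)$ ($p{\left(n \right)} = - 3 \left(n + 103\right) \left(n - \frac{40}{9}\right) = - 3 \left(103 + n\right) \left(- \frac{40}{9} + n\right)$)
$\frac{Q{\left(-179 \right)} - 13287}{p{\left(34 \right)} - 48304} = \frac{\left(-179\right)^{\frac{3}{2}} - 13287}{\left(\frac{4120}{3} - 3 \cdot 34^{2} - \frac{30158}{3}\right) - 48304} = \frac{- 179 i \sqrt{179} - 13287}{\left(\frac{4120}{3} - 3468 - \frac{30158}{3}\right) - 48304} = \frac{-13287 - 179 i \sqrt{179}}{\left(\frac{4120}{3} - 3468 - \frac{30158}{3}\right) - 48304} = \frac{-13287 - 179 i \sqrt{179}}{- \frac{36442}{3} - 48304} = \frac{-13287 - 179 i \sqrt{179}}{- \frac{181354}{3}} = \left(-13287 - 179 i \sqrt{179}\right) \left(- \frac{3}{181354}\right) = \frac{39861}{181354} + \frac{537 i \sqrt{179}}{181354}$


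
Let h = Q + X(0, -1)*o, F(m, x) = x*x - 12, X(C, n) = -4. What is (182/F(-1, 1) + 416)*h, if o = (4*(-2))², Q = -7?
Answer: -1155622/11 ≈ -1.0506e+5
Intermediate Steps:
o = 64 (o = (-8)² = 64)
F(m, x) = -12 + x² (F(m, x) = x² - 12 = -12 + x²)
h = -263 (h = -7 - 4*64 = -7 - 256 = -263)
(182/F(-1, 1) + 416)*h = (182/(-12 + 1²) + 416)*(-263) = (182/(-12 + 1) + 416)*(-263) = (182/(-11) + 416)*(-263) = (182*(-1/11) + 416)*(-263) = (-182/11 + 416)*(-263) = (4394/11)*(-263) = -1155622/11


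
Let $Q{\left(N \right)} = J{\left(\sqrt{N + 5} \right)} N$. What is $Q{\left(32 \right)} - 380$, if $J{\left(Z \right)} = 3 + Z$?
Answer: $-284 + 32 \sqrt{37} \approx -89.352$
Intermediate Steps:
$Q{\left(N \right)} = N \left(3 + \sqrt{5 + N}\right)$ ($Q{\left(N \right)} = \left(3 + \sqrt{N + 5}\right) N = \left(3 + \sqrt{5 + N}\right) N = N \left(3 + \sqrt{5 + N}\right)$)
$Q{\left(32 \right)} - 380 = 32 \left(3 + \sqrt{5 + 32}\right) - 380 = 32 \left(3 + \sqrt{37}\right) - 380 = \left(96 + 32 \sqrt{37}\right) - 380 = -284 + 32 \sqrt{37}$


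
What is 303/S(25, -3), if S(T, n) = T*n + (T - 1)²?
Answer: 101/167 ≈ 0.60479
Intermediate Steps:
S(T, n) = (-1 + T)² + T*n (S(T, n) = T*n + (-1 + T)² = (-1 + T)² + T*n)
303/S(25, -3) = 303/((-1 + 25)² + 25*(-3)) = 303/(24² - 75) = 303/(576 - 75) = 303/501 = 303*(1/501) = 101/167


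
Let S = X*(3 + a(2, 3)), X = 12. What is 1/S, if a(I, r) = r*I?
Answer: 1/108 ≈ 0.0092593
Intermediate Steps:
a(I, r) = I*r
S = 108 (S = 12*(3 + 2*3) = 12*(3 + 6) = 12*9 = 108)
1/S = 1/108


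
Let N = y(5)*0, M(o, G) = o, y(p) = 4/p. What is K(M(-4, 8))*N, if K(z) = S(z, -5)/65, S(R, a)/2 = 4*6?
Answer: 0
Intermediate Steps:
S(R, a) = 48 (S(R, a) = 2*(4*6) = 2*24 = 48)
N = 0 (N = (4/5)*0 = (4*(⅕))*0 = (⅘)*0 = 0)
K(z) = 48/65
K(M(-4, 8))*N = (48/65)*0 = 0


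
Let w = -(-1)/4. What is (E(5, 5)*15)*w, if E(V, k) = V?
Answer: 75/4 ≈ 18.750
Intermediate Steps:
w = ¼ (w = -(-1)/4 = -1*(-¼) = ¼ ≈ 0.25000)
(E(5, 5)*15)*w = (5*15)*(¼) = 75*(¼) = 75/4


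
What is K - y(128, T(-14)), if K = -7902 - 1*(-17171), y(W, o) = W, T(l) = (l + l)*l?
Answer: 9141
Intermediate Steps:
T(l) = 2*l**2 (T(l) = (2*l)*l = 2*l**2)
K = 9269 (K = -7902 + 17171 = 9269)
K - y(128, T(-14)) = 9269 - 1*128 = 9269 - 128 = 9141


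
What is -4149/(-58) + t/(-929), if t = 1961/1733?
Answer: 6679597855/93377506 ≈ 71.533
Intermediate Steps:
t = 1961/1733 (t = 1961*(1/1733) = 1961/1733 ≈ 1.1316)
-4149/(-58) + t/(-929) = -4149/(-58) + (1961/1733)/(-929) = -4149*(-1/58) + (1961/1733)*(-1/929) = 4149/58 - 1961/1609957 = 6679597855/93377506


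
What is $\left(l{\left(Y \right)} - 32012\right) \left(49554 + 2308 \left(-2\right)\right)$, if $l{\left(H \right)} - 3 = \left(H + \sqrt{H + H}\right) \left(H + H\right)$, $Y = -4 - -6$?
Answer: $-1437701434$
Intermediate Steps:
$Y = 2$ ($Y = -4 + 6 = 2$)
$l{\left(H \right)} = 3 + 2 H \left(H + \sqrt{2} \sqrt{H}\right)$ ($l{\left(H \right)} = 3 + \left(H + \sqrt{H + H}\right) \left(H + H\right) = 3 + \left(H + \sqrt{2 H}\right) 2 H = 3 + \left(H + \sqrt{2} \sqrt{H}\right) 2 H = 3 + 2 H \left(H + \sqrt{2} \sqrt{H}\right)$)
$\left(l{\left(Y \right)} - 32012\right) \left(49554 + 2308 \left(-2\right)\right) = \left(\left(3 + 2 \cdot 2^{2} + 2 \sqrt{2} \cdot 2^{\frac{3}{2}}\right) - 32012\right) \left(49554 + 2308 \left(-2\right)\right) = \left(\left(3 + 2 \cdot 4 + 2 \sqrt{2} \cdot 2 \sqrt{2}\right) - 32012\right) \left(49554 - 4616\right) = \left(\left(3 + 8 + 8\right) - 32012\right) 44938 = \left(19 - 32012\right) 44938 = \left(-31993\right) 44938 = -1437701434$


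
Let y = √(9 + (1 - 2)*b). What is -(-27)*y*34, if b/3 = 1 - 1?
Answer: 2754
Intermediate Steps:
b = 0 (b = 3*(1 - 1) = 3*0 = 0)
y = 3 (y = √(9 + (1 - 2)*0) = √(9 - 1*0) = √(9 + 0) = √9 = 3)
-(-27)*y*34 = -(-27)*3*34 = -27*(-3)*34 = 81*34 = 2754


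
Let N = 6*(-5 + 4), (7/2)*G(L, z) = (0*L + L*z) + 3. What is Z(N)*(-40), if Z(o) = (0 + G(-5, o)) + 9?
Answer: -5160/7 ≈ -737.14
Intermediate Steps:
G(L, z) = 6/7 + 2*L*z/7 (G(L, z) = 2*((0*L + L*z) + 3)/7 = 2*((0 + L*z) + 3)/7 = 2*(L*z + 3)/7 = 2*(3 + L*z)/7 = 6/7 + 2*L*z/7)
N = -6 (N = 6*(-1) = -6)
Z(o) = 69/7 - 10*o/7 (Z(o) = (0 + (6/7 + (2/7)*(-5)*o)) + 9 = (0 + (6/7 - 10*o/7)) + 9 = (6/7 - 10*o/7) + 9 = 69/7 - 10*o/7)
Z(N)*(-40) = (69/7 - 10/7*(-6))*(-40) = (69/7 + 60/7)*(-40) = (129/7)*(-40) = -5160/7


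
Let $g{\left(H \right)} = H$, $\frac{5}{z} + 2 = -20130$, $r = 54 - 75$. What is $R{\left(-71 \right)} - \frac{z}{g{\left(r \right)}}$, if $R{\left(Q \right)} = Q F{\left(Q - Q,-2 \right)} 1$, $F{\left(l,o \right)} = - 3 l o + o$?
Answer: $\frac{60033619}{422772} \approx 142.0$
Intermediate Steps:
$r = -21$
$z = - \frac{5}{20132}$ ($z = \frac{5}{-2 - 20130} = \frac{5}{-20132} = 5 \left(- \frac{1}{20132}\right) = - \frac{5}{20132} \approx -0.00024836$)
$F{\left(l,o \right)} = o - 3 l o$ ($F{\left(l,o \right)} = - 3 l o + o = o - 3 l o$)
$R{\left(Q \right)} = - 2 Q$ ($R{\left(Q \right)} = Q \left(- 2 \left(1 - 3 \left(Q - Q\right)\right)\right) 1 = Q \left(- 2 \left(1 - 0\right)\right) 1 = Q \left(- 2 \left(1 + 0\right)\right) 1 = Q \left(\left(-2\right) 1\right) 1 = Q \left(-2\right) 1 = - 2 Q 1 = - 2 Q$)
$R{\left(-71 \right)} - \frac{z}{g{\left(r \right)}} = \left(-2\right) \left(-71\right) - - \frac{5}{20132 \left(-21\right)} = 142 - \left(- \frac{5}{20132}\right) \left(- \frac{1}{21}\right) = 142 - \frac{5}{422772} = \frac{60033619}{422772}$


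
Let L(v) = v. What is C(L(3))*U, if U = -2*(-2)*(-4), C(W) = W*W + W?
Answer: -192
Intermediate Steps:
C(W) = W + W² (C(W) = W² + W = W + W²)
U = -16 (U = 4*(-4) = -16)
C(L(3))*U = (3*(1 + 3))*(-16) = (3*4)*(-16) = 12*(-16) = -192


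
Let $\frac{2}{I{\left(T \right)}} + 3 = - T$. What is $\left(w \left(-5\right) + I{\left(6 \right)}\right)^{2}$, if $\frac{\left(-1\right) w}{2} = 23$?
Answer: $\frac{4276624}{81} \approx 52798.0$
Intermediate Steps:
$w = -46$ ($w = \left(-2\right) 23 = -46$)
$I{\left(T \right)} = \frac{2}{-3 - T}$
$\left(w \left(-5\right) + I{\left(6 \right)}\right)^{2} = \left(\left(-46\right) \left(-5\right) - \frac{2}{3 + 6}\right)^{2} = \left(230 - \frac{2}{9}\right)^{2} = \left(\frac{2068}{9}\right)^{2} = \frac{4276624}{81}$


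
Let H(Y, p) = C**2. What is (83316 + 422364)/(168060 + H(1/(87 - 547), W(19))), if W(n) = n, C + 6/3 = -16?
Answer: 10535/3508 ≈ 3.0031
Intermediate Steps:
C = -18 (C = -2 - 16 = -18)
H(Y, p) = 324 (H(Y, p) = (-18)**2 = 324)
(83316 + 422364)/(168060 + H(1/(87 - 547), W(19))) = (83316 + 422364)/(168060 + 324) = 505680/168384 = 505680*(1/168384) = 10535/3508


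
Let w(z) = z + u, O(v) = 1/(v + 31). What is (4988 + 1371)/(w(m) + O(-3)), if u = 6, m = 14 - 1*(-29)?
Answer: 178052/1373 ≈ 129.68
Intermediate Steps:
O(v) = 1/(31 + v)
m = 43 (m = 14 + 29 = 43)
w(z) = 6 + z (w(z) = z + 6 = 6 + z)
(4988 + 1371)/(w(m) + O(-3)) = (4988 + 1371)/((6 + 43) + 1/(31 - 3)) = 6359/(49 + 1/28) = 6359/(1373/28) = 6359*(28/1373) = 178052/1373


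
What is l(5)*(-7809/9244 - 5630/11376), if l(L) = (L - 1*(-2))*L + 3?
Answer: -334587397/6572484 ≈ -50.907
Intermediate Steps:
l(L) = 3 + L*(2 + L) (l(L) = (L + 2)*L + 3 = (2 + L)*L + 3 = L*(2 + L) + 3 = 3 + L*(2 + L))
l(5)*(-7809/9244 - 5630/11376) = (3 + 5**2 + 2*5)*(-7809/9244 - 5630/11376) = (3 + 25 + 10)*(-7809*1/9244 - 5630*1/11376) = 38*(-7809/9244 - 2815/5688) = 38*(-17609863/13144968) = -334587397/6572484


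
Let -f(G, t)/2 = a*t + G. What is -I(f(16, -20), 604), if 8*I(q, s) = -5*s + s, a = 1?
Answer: 302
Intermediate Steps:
f(G, t) = -2*G - 2*t (f(G, t) = -2*(1*t + G) = -2*(t + G) = -2*(G + t) = -2*G - 2*t)
I(q, s) = -s/2 (I(q, s) = (-5*s + s)/8 = (-4*s)/8 = -s/2)
-I(f(16, -20), 604) = -(-1)*604/2 = -1*(-302) = 302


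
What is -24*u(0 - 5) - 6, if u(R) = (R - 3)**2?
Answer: -1542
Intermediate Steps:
u(R) = (-3 + R)**2
-24*u(0 - 5) - 6 = -24*(-3 + (0 - 5))**2 - 6 = -24*(-3 - 5)**2 - 6 = -24*(-8)**2 - 6 = -24*64 - 6 = -1536 - 6 = -1542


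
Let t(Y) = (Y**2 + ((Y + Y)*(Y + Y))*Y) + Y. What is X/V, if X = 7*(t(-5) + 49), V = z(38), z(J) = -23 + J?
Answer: -3017/15 ≈ -201.13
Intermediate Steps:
V = 15 (V = -23 + 38 = 15)
t(Y) = Y + Y**2 + 4*Y**3 (t(Y) = (Y**2 + ((2*Y)*(2*Y))*Y) + Y = (Y**2 + (4*Y**2)*Y) + Y = (Y**2 + 4*Y**3) + Y = Y + Y**2 + 4*Y**3)
X = -3017 (X = 7*(-5*(1 - 5 + 4*(-5)**2) + 49) = 7*(-5*(1 - 5 + 4*25) + 49) = 7*(-5*(1 - 5 + 100) + 49) = 7*(-5*96 + 49) = 7*(-480 + 49) = 7*(-431) = -3017)
X/V = -3017/15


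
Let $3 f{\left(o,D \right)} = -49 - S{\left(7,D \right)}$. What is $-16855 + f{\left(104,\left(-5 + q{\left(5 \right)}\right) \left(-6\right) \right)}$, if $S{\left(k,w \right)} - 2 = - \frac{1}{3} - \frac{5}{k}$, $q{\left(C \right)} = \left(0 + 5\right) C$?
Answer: $- \frac{1062914}{63} \approx -16872.0$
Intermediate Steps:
$q{\left(C \right)} = 5 C$
$S{\left(k,w \right)} = \frac{5}{3} - \frac{5}{k}$ ($S{\left(k,w \right)} = 2 - \left(\frac{1}{3} + \frac{5}{k}\right) = \frac{5}{3} - \frac{5}{k}$)
$f{\left(o,D \right)} = - \frac{1049}{63}$ ($f{\left(o,D \right)} = \frac{-49 - \left(\frac{5}{3} - \frac{5}{7}\right)}{3} = \frac{-49 - \frac{20}{21}}{3} = \frac{1}{3} \left(- \frac{1049}{21}\right) = - \frac{1049}{63}$)
$-16855 + f{\left(104,\left(-5 + q{\left(5 \right)}\right) \left(-6\right) \right)} = -16855 - \frac{1049}{63} = - \frac{1062914}{63}$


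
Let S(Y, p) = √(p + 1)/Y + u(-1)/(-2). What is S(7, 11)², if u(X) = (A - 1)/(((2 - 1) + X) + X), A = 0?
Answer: 97/196 - 2*√3/7 ≈ 2.6300e-5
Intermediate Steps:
u(X) = -1/(1 + 2*X) (u(X) = (0 - 1)/(((2 - 1) + X) + X) = -1/((1 + X) + X) = -1/(1 + 2*X))
S(Y, p) = -½ + √(1 + p)/Y (S(Y, p) = √(p + 1)/Y - 1/(1 + 2*(-1))/(-2) = √(1 + p)/Y - 1/(1 - 2)*(-½) = √(1 + p)/Y - 1/(-1)*(-½) = √(1 + p)/Y - 1*(-1)*(-½) = √(1 + p)/Y + 1*(-½) = √(1 + p)/Y - ½ = -½ + √(1 + p)/Y)
S(7, 11)² = ((√(1 + 11) - ½*7)/7)² = ((√12 - 7/2)/7)² = ((2*√3 - 7/2)/7)² = ((-7/2 + 2*√3)/7)² = (-½ + 2*√3/7)²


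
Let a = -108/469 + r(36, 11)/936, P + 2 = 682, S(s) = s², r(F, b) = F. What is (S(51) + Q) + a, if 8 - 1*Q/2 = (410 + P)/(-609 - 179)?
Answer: 6292789453/2402218 ≈ 2619.6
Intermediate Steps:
P = 680 (P = -2 + 682 = 680)
Q = 3697/197 (Q = 16 - 2*(410 + 680)/(-609 - 179) = 16 - 2180/(-788) = 16 - 2180*(-1)/788 = 16 - 2*(-545/394) = 16 + 545/197 = 3697/197 ≈ 18.767)
a = -2339/12194 (a = -108/469 + 36/936 = -108*1/469 + 36*(1/936) = -108/469 + 1/26 = -2339/12194 ≈ -0.19182)
(S(51) + Q) + a = (51² + 3697/197) - 2339/12194 = (2601 + 3697/197) - 2339/12194 = 516094/197 - 2339/12194 = 6292789453/2402218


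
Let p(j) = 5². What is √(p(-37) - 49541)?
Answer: 2*I*√12379 ≈ 222.52*I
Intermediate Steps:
p(j) = 25
√(p(-37) - 49541) = √(25 - 49541) = √(-49516) = 2*I*√12379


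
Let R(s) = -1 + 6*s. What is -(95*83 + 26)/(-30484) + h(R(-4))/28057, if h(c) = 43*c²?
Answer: 1041216427/855289588 ≈ 1.2174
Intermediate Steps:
-(95*83 + 26)/(-30484) + h(R(-4))/28057 = -(95*83 + 26)/(-30484) + (43*(-1 + 6*(-4))²)/28057 = -(7885 + 26)*(-1/30484) + (43*(-1 - 24)²)*(1/28057) = -1*7911*(-1/30484) + (43*(-25)²)*(1/28057) = -7911*(-1/30484) + (43*625)*(1/28057) = 7911/30484 + 26875*(1/28057) = 7911/30484 + 26875/28057 = 1041216427/855289588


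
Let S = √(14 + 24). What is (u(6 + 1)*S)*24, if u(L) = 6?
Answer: 144*√38 ≈ 887.68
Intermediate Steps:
S = √38 ≈ 6.1644
(u(6 + 1)*S)*24 = (6*√38)*24 = 144*√38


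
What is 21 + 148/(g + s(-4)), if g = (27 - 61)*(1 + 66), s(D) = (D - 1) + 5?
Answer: 23845/1139 ≈ 20.935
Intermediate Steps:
s(D) = 4 + D (s(D) = (-1 + D) + 5 = 4 + D)
g = -2278 (g = -34*67 = -2278)
21 + 148/(g + s(-4)) = 21 + 148/(-2278 + (4 - 4)) = 21 + 148/(-2278 + 0) = 21 + 148/(-2278) = 21 + 148*(-1/2278) = 21 - 74/1139 = 23845/1139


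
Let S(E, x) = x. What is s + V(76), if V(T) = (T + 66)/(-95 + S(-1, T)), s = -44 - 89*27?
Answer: -46635/19 ≈ -2454.5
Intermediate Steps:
s = -2447 (s = -44 - 2403 = -2447)
V(T) = (66 + T)/(-95 + T) (V(T) = (T + 66)/(-95 + T) = (66 + T)/(-95 + T))
s + V(76) = -2447 + (66 + 76)/(-95 + 76) = -2447 + 142/(-19) = -2447 - 1/19*142 = -2447 - 142/19 = -46635/19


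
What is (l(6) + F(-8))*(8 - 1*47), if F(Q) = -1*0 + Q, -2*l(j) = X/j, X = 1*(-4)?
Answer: 299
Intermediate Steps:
X = -4
l(j) = 2/j (l(j) = -(-2)/j = 2/j)
F(Q) = Q (F(Q) = 0 + Q = Q)
(l(6) + F(-8))*(8 - 1*47) = (2/6 - 8)*(8 - 1*47) = (2*(⅙) - 8)*(8 - 47) = (⅓ - 8)*(-39) = -23/3*(-39) = 299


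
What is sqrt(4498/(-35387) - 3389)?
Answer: I*sqrt(4243999747867)/35387 ≈ 58.216*I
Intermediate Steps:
sqrt(4498/(-35387) - 3389) = sqrt(4498*(-1/35387) - 3389) = sqrt(-4498/35387 - 3389) = sqrt(-119931041/35387) = I*sqrt(4243999747867)/35387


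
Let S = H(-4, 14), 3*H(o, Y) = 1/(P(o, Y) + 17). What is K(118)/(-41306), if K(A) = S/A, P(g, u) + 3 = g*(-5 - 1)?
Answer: -1/555648312 ≈ -1.7997e-9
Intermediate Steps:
P(g, u) = -3 - 6*g (P(g, u) = -3 + g*(-5 - 1) = -3 + g*(-6) = -3 - 6*g)
H(o, Y) = 1/(3*(14 - 6*o)) (H(o, Y) = 1/(3*((-3 - 6*o) + 17)) = 1/(3*(14 - 6*o)))
S = 1/114 (S = -1/(-42 + 18*(-4)) = -1/(-42 - 72) = -1/(-114) = -1*(-1/114) = 1/114 ≈ 0.0087719)
K(A) = 1/(114*A)
K(118)/(-41306) = ((1/114)/118)/(-41306) = ((1/114)*(1/118))*(-1/41306) = (1/13452)*(-1/41306) = -1/555648312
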